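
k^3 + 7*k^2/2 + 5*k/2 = k*(k + 1)*(k + 5/2)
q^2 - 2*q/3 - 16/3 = (q - 8/3)*(q + 2)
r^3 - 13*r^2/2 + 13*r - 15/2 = (r - 3)*(r - 5/2)*(r - 1)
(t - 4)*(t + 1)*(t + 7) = t^3 + 4*t^2 - 25*t - 28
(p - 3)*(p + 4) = p^2 + p - 12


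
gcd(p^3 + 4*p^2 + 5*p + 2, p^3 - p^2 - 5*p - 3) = p^2 + 2*p + 1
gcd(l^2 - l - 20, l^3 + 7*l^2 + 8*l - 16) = l + 4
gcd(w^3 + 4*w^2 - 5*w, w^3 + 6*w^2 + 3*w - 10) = w^2 + 4*w - 5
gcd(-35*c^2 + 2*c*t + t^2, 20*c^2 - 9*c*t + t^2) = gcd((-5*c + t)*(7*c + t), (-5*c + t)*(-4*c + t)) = -5*c + t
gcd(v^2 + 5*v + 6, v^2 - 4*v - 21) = v + 3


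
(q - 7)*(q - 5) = q^2 - 12*q + 35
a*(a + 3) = a^2 + 3*a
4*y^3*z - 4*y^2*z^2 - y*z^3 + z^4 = z*(-2*y + z)*(-y + z)*(2*y + z)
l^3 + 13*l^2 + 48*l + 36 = (l + 1)*(l + 6)^2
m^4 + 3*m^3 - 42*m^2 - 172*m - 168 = (m - 7)*(m + 2)^2*(m + 6)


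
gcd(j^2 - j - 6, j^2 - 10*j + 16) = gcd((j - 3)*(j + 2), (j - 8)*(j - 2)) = 1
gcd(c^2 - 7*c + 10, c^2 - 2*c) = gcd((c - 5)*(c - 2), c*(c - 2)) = c - 2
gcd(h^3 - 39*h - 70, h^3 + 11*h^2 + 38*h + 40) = h^2 + 7*h + 10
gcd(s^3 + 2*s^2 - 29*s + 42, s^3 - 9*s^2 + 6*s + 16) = s - 2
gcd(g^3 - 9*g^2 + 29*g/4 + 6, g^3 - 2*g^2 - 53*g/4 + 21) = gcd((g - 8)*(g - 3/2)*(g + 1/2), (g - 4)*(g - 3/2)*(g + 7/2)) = g - 3/2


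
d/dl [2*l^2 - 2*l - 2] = 4*l - 2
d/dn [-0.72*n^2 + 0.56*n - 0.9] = 0.56 - 1.44*n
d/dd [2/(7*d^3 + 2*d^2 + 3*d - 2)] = 2*(-21*d^2 - 4*d - 3)/(7*d^3 + 2*d^2 + 3*d - 2)^2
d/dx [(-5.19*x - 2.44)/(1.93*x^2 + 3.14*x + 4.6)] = (10.0167*x^2 + 9.4184*x - 16.2124)/(3.7249*x^4 + 12.1204*x^3 + 27.6156*x^2 + 28.888*x + 21.16)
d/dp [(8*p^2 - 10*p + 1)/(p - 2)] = (8*p^2 - 32*p + 19)/(p^2 - 4*p + 4)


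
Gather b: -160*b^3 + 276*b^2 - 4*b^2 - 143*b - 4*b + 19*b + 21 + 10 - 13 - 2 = -160*b^3 + 272*b^2 - 128*b + 16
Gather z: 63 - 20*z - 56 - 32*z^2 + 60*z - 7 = -32*z^2 + 40*z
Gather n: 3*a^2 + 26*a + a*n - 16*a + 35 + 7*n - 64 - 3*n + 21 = 3*a^2 + 10*a + n*(a + 4) - 8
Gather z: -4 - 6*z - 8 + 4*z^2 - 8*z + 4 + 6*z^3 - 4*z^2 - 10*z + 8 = 6*z^3 - 24*z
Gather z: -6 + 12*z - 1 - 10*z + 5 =2*z - 2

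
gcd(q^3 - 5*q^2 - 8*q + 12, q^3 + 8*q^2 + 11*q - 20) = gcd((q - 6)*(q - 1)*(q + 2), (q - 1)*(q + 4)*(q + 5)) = q - 1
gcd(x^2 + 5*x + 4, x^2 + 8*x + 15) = 1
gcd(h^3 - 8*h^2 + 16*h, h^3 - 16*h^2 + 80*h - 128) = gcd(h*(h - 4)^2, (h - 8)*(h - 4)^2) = h^2 - 8*h + 16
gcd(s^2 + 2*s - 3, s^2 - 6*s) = 1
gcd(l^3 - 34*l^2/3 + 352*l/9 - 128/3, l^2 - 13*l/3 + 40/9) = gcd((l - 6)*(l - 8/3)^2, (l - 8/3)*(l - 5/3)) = l - 8/3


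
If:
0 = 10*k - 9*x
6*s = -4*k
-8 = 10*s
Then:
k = 6/5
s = -4/5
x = 4/3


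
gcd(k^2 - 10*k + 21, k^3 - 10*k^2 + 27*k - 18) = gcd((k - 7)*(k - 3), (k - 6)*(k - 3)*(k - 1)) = k - 3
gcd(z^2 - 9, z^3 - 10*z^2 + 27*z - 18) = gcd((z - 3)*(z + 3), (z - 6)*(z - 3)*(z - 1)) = z - 3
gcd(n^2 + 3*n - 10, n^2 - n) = 1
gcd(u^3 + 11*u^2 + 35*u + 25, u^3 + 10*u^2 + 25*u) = u^2 + 10*u + 25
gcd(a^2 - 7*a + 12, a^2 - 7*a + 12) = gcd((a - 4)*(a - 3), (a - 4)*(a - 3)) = a^2 - 7*a + 12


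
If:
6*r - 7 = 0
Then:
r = 7/6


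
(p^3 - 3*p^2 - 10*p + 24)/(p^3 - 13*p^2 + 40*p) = (p^3 - 3*p^2 - 10*p + 24)/(p*(p^2 - 13*p + 40))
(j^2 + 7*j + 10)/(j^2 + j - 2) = (j + 5)/(j - 1)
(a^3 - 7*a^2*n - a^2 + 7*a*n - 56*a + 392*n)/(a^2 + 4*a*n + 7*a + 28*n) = (a^2 - 7*a*n - 8*a + 56*n)/(a + 4*n)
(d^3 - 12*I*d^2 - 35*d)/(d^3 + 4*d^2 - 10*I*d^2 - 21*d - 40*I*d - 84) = d*(d - 5*I)/(d^2 + d*(4 - 3*I) - 12*I)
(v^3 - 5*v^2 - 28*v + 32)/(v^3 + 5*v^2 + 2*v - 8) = (v - 8)/(v + 2)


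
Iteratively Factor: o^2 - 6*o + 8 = (o - 2)*(o - 4)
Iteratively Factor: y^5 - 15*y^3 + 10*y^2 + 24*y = (y + 1)*(y^4 - y^3 - 14*y^2 + 24*y) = (y + 1)*(y + 4)*(y^3 - 5*y^2 + 6*y) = (y - 2)*(y + 1)*(y + 4)*(y^2 - 3*y) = y*(y - 2)*(y + 1)*(y + 4)*(y - 3)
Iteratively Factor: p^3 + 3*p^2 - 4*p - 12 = (p + 3)*(p^2 - 4) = (p + 2)*(p + 3)*(p - 2)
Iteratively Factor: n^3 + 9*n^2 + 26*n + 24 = (n + 3)*(n^2 + 6*n + 8) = (n + 3)*(n + 4)*(n + 2)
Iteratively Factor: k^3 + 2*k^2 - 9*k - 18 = (k + 3)*(k^2 - k - 6) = (k - 3)*(k + 3)*(k + 2)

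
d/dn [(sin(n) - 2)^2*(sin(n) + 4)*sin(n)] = 4*(sin(n)^3 - 6*sin(n) + 4)*cos(n)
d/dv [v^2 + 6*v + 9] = 2*v + 6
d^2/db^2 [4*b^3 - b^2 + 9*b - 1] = 24*b - 2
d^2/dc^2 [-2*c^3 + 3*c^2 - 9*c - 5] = 6 - 12*c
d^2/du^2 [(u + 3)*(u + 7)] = 2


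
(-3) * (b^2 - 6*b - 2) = -3*b^2 + 18*b + 6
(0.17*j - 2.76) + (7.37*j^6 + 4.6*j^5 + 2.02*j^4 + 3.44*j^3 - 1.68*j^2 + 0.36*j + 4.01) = 7.37*j^6 + 4.6*j^5 + 2.02*j^4 + 3.44*j^3 - 1.68*j^2 + 0.53*j + 1.25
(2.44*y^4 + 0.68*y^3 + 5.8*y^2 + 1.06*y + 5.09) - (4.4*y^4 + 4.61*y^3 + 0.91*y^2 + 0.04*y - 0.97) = -1.96*y^4 - 3.93*y^3 + 4.89*y^2 + 1.02*y + 6.06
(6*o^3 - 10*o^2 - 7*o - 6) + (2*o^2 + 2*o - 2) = 6*o^3 - 8*o^2 - 5*o - 8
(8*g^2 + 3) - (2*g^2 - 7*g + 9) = 6*g^2 + 7*g - 6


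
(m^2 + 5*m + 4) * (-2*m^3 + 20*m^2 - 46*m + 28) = -2*m^5 + 10*m^4 + 46*m^3 - 122*m^2 - 44*m + 112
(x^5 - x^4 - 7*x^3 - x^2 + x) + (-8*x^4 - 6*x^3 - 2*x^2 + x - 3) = x^5 - 9*x^4 - 13*x^3 - 3*x^2 + 2*x - 3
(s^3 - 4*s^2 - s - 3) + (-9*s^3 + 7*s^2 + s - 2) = -8*s^3 + 3*s^2 - 5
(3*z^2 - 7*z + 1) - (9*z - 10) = 3*z^2 - 16*z + 11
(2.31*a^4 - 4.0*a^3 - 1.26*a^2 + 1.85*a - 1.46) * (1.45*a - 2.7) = 3.3495*a^5 - 12.037*a^4 + 8.973*a^3 + 6.0845*a^2 - 7.112*a + 3.942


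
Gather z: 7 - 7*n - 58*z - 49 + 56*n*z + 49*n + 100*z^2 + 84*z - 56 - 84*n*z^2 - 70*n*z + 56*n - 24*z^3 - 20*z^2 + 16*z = 98*n - 24*z^3 + z^2*(80 - 84*n) + z*(42 - 14*n) - 98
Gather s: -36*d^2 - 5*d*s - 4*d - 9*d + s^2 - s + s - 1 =-36*d^2 - 5*d*s - 13*d + s^2 - 1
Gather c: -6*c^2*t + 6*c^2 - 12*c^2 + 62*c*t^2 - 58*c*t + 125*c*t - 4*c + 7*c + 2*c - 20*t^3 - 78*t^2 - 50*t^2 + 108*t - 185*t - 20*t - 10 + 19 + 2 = c^2*(-6*t - 6) + c*(62*t^2 + 67*t + 5) - 20*t^3 - 128*t^2 - 97*t + 11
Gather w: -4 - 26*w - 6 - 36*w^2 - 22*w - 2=-36*w^2 - 48*w - 12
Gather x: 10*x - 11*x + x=0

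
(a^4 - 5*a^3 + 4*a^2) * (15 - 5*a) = -5*a^5 + 40*a^4 - 95*a^3 + 60*a^2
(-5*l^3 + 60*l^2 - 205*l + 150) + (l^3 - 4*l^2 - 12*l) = -4*l^3 + 56*l^2 - 217*l + 150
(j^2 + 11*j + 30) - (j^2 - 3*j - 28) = 14*j + 58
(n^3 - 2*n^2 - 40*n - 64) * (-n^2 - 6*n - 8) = -n^5 - 4*n^4 + 44*n^3 + 320*n^2 + 704*n + 512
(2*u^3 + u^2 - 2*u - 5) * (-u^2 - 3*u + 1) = -2*u^5 - 7*u^4 + u^3 + 12*u^2 + 13*u - 5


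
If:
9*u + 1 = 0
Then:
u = -1/9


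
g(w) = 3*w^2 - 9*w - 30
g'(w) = 6*w - 9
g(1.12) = -36.32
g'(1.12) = -2.28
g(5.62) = 14.17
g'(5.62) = 24.72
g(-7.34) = 197.69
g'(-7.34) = -53.04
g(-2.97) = 23.19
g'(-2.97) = -26.82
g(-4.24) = 62.09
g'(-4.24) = -34.44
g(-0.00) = -30.00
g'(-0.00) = -9.00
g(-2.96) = 22.92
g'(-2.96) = -26.76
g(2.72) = -32.28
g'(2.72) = 7.32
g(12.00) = 294.00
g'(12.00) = 63.00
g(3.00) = -30.00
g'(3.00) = 9.00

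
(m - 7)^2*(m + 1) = m^3 - 13*m^2 + 35*m + 49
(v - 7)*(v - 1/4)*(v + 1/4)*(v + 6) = v^4 - v^3 - 673*v^2/16 + v/16 + 21/8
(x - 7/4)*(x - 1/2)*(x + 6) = x^3 + 15*x^2/4 - 101*x/8 + 21/4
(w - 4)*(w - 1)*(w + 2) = w^3 - 3*w^2 - 6*w + 8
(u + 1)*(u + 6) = u^2 + 7*u + 6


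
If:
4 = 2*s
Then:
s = 2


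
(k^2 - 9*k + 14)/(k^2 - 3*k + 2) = (k - 7)/(k - 1)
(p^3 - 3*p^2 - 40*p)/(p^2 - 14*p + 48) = p*(p + 5)/(p - 6)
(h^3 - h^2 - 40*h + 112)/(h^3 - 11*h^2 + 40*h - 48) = (h + 7)/(h - 3)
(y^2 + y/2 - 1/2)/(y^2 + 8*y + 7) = (y - 1/2)/(y + 7)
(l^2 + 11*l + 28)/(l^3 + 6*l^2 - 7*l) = (l + 4)/(l*(l - 1))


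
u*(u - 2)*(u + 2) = u^3 - 4*u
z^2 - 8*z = z*(z - 8)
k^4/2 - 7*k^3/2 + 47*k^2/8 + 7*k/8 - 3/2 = (k/2 + 1/4)*(k - 4)*(k - 3)*(k - 1/2)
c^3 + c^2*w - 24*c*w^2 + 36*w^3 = (c - 3*w)*(c - 2*w)*(c + 6*w)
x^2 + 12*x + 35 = (x + 5)*(x + 7)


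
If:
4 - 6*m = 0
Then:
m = 2/3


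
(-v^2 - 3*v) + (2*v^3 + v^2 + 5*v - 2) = 2*v^3 + 2*v - 2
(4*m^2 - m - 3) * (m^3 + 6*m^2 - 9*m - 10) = 4*m^5 + 23*m^4 - 45*m^3 - 49*m^2 + 37*m + 30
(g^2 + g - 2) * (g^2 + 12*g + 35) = g^4 + 13*g^3 + 45*g^2 + 11*g - 70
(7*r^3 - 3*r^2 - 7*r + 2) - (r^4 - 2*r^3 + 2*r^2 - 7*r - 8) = -r^4 + 9*r^3 - 5*r^2 + 10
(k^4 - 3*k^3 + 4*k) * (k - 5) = k^5 - 8*k^4 + 15*k^3 + 4*k^2 - 20*k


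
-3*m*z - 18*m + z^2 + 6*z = (-3*m + z)*(z + 6)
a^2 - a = a*(a - 1)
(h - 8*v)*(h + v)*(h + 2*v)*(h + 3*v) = h^4 - 2*h^3*v - 37*h^2*v^2 - 82*h*v^3 - 48*v^4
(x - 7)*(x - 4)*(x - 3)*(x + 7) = x^4 - 7*x^3 - 37*x^2 + 343*x - 588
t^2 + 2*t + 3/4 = (t + 1/2)*(t + 3/2)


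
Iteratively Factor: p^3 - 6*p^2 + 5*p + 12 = (p + 1)*(p^2 - 7*p + 12) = (p - 3)*(p + 1)*(p - 4)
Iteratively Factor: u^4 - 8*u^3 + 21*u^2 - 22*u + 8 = (u - 1)*(u^3 - 7*u^2 + 14*u - 8) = (u - 4)*(u - 1)*(u^2 - 3*u + 2) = (u - 4)*(u - 2)*(u - 1)*(u - 1)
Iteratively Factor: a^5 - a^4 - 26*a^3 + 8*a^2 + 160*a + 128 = (a + 4)*(a^4 - 5*a^3 - 6*a^2 + 32*a + 32) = (a - 4)*(a + 4)*(a^3 - a^2 - 10*a - 8) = (a - 4)*(a + 2)*(a + 4)*(a^2 - 3*a - 4) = (a - 4)*(a + 1)*(a + 2)*(a + 4)*(a - 4)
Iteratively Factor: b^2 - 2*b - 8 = (b - 4)*(b + 2)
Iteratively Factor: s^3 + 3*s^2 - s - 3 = (s + 3)*(s^2 - 1) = (s - 1)*(s + 3)*(s + 1)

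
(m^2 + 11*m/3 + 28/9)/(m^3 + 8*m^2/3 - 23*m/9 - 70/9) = (3*m + 4)/(3*m^2 + m - 10)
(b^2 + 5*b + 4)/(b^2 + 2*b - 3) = (b^2 + 5*b + 4)/(b^2 + 2*b - 3)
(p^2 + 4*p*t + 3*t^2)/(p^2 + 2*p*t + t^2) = (p + 3*t)/(p + t)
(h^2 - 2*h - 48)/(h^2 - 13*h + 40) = (h + 6)/(h - 5)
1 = 1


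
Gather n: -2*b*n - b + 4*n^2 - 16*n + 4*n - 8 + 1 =-b + 4*n^2 + n*(-2*b - 12) - 7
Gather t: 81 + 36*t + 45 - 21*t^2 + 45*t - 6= -21*t^2 + 81*t + 120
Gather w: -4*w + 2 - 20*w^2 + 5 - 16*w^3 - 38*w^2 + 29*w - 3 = -16*w^3 - 58*w^2 + 25*w + 4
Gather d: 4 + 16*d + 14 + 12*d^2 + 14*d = 12*d^2 + 30*d + 18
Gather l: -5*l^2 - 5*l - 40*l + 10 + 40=-5*l^2 - 45*l + 50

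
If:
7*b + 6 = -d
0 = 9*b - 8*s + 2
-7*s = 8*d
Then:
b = -74/77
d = 8/11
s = -64/77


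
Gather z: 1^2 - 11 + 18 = 8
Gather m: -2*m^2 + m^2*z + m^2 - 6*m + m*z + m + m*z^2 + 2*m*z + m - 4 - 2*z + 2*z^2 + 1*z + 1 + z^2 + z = m^2*(z - 1) + m*(z^2 + 3*z - 4) + 3*z^2 - 3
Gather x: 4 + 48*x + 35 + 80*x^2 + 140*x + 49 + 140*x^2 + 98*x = 220*x^2 + 286*x + 88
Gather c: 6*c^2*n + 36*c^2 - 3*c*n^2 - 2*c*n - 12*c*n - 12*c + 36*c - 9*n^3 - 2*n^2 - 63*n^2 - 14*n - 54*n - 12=c^2*(6*n + 36) + c*(-3*n^2 - 14*n + 24) - 9*n^3 - 65*n^2 - 68*n - 12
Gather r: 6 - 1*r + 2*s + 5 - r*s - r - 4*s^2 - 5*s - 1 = r*(-s - 2) - 4*s^2 - 3*s + 10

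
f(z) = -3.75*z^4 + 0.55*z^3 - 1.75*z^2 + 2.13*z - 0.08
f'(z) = -15.0*z^3 + 1.65*z^2 - 3.5*z + 2.13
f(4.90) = -2128.75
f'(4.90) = -1740.14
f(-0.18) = -0.53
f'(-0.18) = 2.90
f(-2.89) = -295.72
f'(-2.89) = 388.09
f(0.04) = 0.00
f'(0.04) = 1.99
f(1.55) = -20.58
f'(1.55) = -55.19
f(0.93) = -1.98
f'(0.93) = -11.76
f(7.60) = -12354.35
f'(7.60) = -6513.81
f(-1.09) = -10.49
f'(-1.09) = 27.33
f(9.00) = -24325.46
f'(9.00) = -10830.72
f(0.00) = -0.08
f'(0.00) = 2.13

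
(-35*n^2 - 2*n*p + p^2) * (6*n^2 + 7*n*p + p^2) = -210*n^4 - 257*n^3*p - 43*n^2*p^2 + 5*n*p^3 + p^4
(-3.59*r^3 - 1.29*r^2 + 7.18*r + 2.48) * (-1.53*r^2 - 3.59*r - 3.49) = 5.4927*r^5 + 14.8618*r^4 + 6.1748*r^3 - 25.0685*r^2 - 33.9614*r - 8.6552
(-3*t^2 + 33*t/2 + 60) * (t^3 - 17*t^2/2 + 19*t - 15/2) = -3*t^5 + 42*t^4 - 549*t^3/4 - 174*t^2 + 4065*t/4 - 450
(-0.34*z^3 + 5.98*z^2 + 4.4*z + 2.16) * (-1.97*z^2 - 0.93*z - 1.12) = 0.6698*z^5 - 11.4644*z^4 - 13.8486*z^3 - 15.0448*z^2 - 6.9368*z - 2.4192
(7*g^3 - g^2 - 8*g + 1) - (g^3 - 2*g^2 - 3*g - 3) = 6*g^3 + g^2 - 5*g + 4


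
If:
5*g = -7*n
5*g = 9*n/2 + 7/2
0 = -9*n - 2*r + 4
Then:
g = 49/115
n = -7/23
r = 155/46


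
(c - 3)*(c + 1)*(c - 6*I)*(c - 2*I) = c^4 - 2*c^3 - 8*I*c^3 - 15*c^2 + 16*I*c^2 + 24*c + 24*I*c + 36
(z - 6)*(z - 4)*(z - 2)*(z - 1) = z^4 - 13*z^3 + 56*z^2 - 92*z + 48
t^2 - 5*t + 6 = (t - 3)*(t - 2)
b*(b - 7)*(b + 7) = b^3 - 49*b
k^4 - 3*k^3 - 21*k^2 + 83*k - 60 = (k - 4)*(k - 3)*(k - 1)*(k + 5)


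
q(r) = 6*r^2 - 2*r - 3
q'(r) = 12*r - 2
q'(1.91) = 20.92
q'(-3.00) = -38.00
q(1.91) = 15.07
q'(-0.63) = -9.56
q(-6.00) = 225.00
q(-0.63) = 0.64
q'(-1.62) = -21.44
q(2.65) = 33.84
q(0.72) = -1.33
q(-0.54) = -0.17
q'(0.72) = 6.64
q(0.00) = -3.00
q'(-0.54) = -8.48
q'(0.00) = -2.00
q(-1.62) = 15.99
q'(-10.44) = -127.28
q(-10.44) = 671.84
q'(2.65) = 29.80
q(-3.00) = 57.00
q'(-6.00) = -74.00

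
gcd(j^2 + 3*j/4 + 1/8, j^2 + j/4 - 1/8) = j + 1/2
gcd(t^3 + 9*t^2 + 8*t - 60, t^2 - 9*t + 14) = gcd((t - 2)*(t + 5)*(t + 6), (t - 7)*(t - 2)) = t - 2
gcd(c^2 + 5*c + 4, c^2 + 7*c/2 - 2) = c + 4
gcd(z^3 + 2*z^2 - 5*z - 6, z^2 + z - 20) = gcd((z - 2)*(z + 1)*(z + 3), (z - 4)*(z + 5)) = 1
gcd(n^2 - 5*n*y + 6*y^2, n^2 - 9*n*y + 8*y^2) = 1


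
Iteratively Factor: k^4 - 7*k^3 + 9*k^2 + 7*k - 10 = (k - 1)*(k^3 - 6*k^2 + 3*k + 10) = (k - 5)*(k - 1)*(k^2 - k - 2) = (k - 5)*(k - 2)*(k - 1)*(k + 1)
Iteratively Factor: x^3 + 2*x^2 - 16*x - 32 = (x - 4)*(x^2 + 6*x + 8) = (x - 4)*(x + 4)*(x + 2)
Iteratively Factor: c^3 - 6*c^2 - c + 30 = (c - 3)*(c^2 - 3*c - 10) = (c - 3)*(c + 2)*(c - 5)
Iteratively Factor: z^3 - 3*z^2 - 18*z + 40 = (z + 4)*(z^2 - 7*z + 10) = (z - 5)*(z + 4)*(z - 2)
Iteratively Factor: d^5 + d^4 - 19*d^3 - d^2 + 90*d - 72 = (d + 4)*(d^4 - 3*d^3 - 7*d^2 + 27*d - 18) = (d - 2)*(d + 4)*(d^3 - d^2 - 9*d + 9) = (d - 3)*(d - 2)*(d + 4)*(d^2 + 2*d - 3) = (d - 3)*(d - 2)*(d - 1)*(d + 4)*(d + 3)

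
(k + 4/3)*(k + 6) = k^2 + 22*k/3 + 8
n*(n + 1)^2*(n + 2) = n^4 + 4*n^3 + 5*n^2 + 2*n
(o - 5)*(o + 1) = o^2 - 4*o - 5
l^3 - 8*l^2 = l^2*(l - 8)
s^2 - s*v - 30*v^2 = (s - 6*v)*(s + 5*v)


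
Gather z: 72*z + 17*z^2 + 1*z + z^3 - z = z^3 + 17*z^2 + 72*z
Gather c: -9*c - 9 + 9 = -9*c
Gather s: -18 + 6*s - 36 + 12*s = 18*s - 54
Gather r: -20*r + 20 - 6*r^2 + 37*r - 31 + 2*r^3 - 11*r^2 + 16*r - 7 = 2*r^3 - 17*r^2 + 33*r - 18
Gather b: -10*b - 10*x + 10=-10*b - 10*x + 10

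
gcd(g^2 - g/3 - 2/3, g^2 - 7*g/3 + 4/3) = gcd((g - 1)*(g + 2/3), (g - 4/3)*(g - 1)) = g - 1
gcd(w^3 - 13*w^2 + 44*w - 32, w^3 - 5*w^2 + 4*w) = w^2 - 5*w + 4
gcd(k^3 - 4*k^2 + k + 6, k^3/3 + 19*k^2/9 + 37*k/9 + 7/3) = k + 1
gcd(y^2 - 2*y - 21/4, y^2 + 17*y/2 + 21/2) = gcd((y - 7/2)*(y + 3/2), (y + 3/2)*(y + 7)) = y + 3/2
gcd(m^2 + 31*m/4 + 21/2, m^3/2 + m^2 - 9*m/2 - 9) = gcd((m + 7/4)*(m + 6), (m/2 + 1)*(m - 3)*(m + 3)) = 1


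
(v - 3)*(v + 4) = v^2 + v - 12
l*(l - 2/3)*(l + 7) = l^3 + 19*l^2/3 - 14*l/3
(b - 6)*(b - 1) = b^2 - 7*b + 6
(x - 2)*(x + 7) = x^2 + 5*x - 14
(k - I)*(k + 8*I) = k^2 + 7*I*k + 8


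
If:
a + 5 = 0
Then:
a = -5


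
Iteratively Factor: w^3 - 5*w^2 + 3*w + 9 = (w + 1)*(w^2 - 6*w + 9) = (w - 3)*(w + 1)*(w - 3)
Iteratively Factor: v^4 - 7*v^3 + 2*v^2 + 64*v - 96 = (v - 2)*(v^3 - 5*v^2 - 8*v + 48) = (v - 4)*(v - 2)*(v^2 - v - 12) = (v - 4)^2*(v - 2)*(v + 3)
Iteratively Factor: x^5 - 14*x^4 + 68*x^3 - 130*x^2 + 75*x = (x - 3)*(x^4 - 11*x^3 + 35*x^2 - 25*x) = (x - 3)*(x - 1)*(x^3 - 10*x^2 + 25*x) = (x - 5)*(x - 3)*(x - 1)*(x^2 - 5*x) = (x - 5)^2*(x - 3)*(x - 1)*(x)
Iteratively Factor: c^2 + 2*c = (c + 2)*(c)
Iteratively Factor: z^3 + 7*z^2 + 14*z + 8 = (z + 2)*(z^2 + 5*z + 4) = (z + 2)*(z + 4)*(z + 1)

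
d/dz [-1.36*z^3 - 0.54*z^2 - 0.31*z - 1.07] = -4.08*z^2 - 1.08*z - 0.31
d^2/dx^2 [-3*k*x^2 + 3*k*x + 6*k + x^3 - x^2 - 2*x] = -6*k + 6*x - 2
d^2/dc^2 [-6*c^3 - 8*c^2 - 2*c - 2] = -36*c - 16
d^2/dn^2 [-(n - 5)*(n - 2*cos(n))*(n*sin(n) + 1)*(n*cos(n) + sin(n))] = 2*n^4*sin(2*n) - n^3*sin(n)/2 - 9*n^3*sin(3*n)/2 - 10*sqrt(2)*n^3*sin(2*n + pi/4) + n^3*cos(n) + 19*n^2*sin(n)/2 - 12*n^2*sin(2*n) + 45*n^2*sin(3*n)/2 - 5*n^2*cos(n)/2 + 36*n^2*cos(2*n) + 27*n^2*cos(3*n)/2 - 24*n*sin(n) + 9*n*sin(3*n) + 23*sqrt(2)*n*sin(2*n + pi/4) - 35*n*cos(n)/2 - 105*n*cos(3*n)/2 - 3*n - 2*sin(n) + 40*sin(2*n) - 20*sin(3*n) + 21*cos(n) + cos(2*n) - cos(3*n) + 7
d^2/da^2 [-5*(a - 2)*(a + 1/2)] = -10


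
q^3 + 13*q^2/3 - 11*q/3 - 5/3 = (q - 1)*(q + 1/3)*(q + 5)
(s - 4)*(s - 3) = s^2 - 7*s + 12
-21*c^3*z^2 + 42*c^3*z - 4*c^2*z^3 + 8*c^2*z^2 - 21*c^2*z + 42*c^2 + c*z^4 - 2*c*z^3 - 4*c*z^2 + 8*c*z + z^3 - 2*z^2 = (-7*c + z)*(3*c + z)*(z - 2)*(c*z + 1)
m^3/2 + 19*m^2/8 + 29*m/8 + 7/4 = (m/2 + 1/2)*(m + 7/4)*(m + 2)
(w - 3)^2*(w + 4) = w^3 - 2*w^2 - 15*w + 36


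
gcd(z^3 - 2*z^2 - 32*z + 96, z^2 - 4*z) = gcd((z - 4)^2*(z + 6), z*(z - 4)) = z - 4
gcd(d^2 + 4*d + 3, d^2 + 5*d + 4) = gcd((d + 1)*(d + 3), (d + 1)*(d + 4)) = d + 1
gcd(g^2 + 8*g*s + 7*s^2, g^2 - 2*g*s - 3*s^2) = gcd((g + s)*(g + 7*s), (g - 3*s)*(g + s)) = g + s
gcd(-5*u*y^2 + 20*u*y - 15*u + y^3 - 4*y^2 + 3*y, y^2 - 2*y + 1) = y - 1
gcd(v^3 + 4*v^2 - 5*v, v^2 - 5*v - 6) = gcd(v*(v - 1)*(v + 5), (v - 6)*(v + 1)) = 1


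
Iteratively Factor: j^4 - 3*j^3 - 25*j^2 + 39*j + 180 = (j - 4)*(j^3 + j^2 - 21*j - 45) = (j - 4)*(j + 3)*(j^2 - 2*j - 15) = (j - 4)*(j + 3)^2*(j - 5)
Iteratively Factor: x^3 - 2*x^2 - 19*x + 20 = (x - 5)*(x^2 + 3*x - 4) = (x - 5)*(x + 4)*(x - 1)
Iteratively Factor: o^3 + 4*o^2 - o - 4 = (o + 1)*(o^2 + 3*o - 4) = (o - 1)*(o + 1)*(o + 4)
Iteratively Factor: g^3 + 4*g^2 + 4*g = (g + 2)*(g^2 + 2*g) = (g + 2)^2*(g)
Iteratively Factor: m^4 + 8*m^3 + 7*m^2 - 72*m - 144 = (m + 3)*(m^3 + 5*m^2 - 8*m - 48) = (m + 3)*(m + 4)*(m^2 + m - 12) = (m + 3)*(m + 4)^2*(m - 3)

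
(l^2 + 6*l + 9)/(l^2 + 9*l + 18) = (l + 3)/(l + 6)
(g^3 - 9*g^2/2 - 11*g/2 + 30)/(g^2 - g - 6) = (g^2 - 3*g/2 - 10)/(g + 2)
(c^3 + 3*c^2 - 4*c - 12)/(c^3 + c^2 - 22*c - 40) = (c^2 + c - 6)/(c^2 - c - 20)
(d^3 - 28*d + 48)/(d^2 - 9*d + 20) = (d^2 + 4*d - 12)/(d - 5)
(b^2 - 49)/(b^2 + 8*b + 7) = (b - 7)/(b + 1)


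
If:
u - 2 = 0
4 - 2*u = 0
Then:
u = 2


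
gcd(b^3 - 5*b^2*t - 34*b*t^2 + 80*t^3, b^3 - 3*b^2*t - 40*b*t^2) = -b^2 + 3*b*t + 40*t^2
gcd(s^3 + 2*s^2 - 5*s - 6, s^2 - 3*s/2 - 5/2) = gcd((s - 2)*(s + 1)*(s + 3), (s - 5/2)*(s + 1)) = s + 1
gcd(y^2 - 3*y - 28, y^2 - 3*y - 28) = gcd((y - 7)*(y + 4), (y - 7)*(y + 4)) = y^2 - 3*y - 28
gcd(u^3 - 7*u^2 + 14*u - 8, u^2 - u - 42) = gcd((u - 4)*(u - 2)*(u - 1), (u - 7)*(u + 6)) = 1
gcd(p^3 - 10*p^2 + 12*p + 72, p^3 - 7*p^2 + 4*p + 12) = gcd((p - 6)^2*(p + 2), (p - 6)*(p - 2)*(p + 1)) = p - 6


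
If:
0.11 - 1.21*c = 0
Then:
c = 0.09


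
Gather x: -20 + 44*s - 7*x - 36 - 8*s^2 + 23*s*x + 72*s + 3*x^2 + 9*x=-8*s^2 + 116*s + 3*x^2 + x*(23*s + 2) - 56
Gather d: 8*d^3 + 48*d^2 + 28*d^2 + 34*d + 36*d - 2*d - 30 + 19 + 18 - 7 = 8*d^3 + 76*d^2 + 68*d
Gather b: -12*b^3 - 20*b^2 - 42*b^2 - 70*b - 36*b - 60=-12*b^3 - 62*b^2 - 106*b - 60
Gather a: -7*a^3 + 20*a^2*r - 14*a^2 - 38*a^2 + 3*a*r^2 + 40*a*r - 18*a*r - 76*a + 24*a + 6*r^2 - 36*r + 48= -7*a^3 + a^2*(20*r - 52) + a*(3*r^2 + 22*r - 52) + 6*r^2 - 36*r + 48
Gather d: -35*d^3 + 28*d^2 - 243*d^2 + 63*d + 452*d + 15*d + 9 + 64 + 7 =-35*d^3 - 215*d^2 + 530*d + 80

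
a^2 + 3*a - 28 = (a - 4)*(a + 7)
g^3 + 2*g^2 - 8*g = g*(g - 2)*(g + 4)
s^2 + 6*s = s*(s + 6)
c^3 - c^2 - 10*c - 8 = (c - 4)*(c + 1)*(c + 2)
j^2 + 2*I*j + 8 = (j - 2*I)*(j + 4*I)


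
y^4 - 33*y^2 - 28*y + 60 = (y - 6)*(y - 1)*(y + 2)*(y + 5)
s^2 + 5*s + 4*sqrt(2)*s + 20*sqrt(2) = (s + 5)*(s + 4*sqrt(2))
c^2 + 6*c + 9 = (c + 3)^2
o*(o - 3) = o^2 - 3*o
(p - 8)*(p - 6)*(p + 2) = p^3 - 12*p^2 + 20*p + 96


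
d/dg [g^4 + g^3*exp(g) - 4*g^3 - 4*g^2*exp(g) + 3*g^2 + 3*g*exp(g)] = g^3*exp(g) + 4*g^3 - g^2*exp(g) - 12*g^2 - 5*g*exp(g) + 6*g + 3*exp(g)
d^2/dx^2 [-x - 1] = 0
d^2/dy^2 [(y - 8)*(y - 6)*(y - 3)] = 6*y - 34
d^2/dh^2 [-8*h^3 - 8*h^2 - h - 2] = -48*h - 16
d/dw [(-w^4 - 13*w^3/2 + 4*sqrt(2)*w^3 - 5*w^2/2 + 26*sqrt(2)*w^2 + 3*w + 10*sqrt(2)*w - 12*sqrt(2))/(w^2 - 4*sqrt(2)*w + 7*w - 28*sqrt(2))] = (-4*w^3 - 55*w^2 - 182*w - 41)/(2*(w^2 + 14*w + 49))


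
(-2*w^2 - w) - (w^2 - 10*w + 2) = -3*w^2 + 9*w - 2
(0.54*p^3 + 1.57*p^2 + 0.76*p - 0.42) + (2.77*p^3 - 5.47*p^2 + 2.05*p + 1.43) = 3.31*p^3 - 3.9*p^2 + 2.81*p + 1.01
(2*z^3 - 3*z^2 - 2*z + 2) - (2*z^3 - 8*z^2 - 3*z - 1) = 5*z^2 + z + 3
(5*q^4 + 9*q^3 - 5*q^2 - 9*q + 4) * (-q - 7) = -5*q^5 - 44*q^4 - 58*q^3 + 44*q^2 + 59*q - 28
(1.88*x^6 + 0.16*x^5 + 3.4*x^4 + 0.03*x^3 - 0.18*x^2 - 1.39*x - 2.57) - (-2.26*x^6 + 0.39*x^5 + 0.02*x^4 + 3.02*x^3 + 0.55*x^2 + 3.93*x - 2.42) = 4.14*x^6 - 0.23*x^5 + 3.38*x^4 - 2.99*x^3 - 0.73*x^2 - 5.32*x - 0.15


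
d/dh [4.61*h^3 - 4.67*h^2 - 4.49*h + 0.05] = 13.83*h^2 - 9.34*h - 4.49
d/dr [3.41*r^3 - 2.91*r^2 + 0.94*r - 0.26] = 10.23*r^2 - 5.82*r + 0.94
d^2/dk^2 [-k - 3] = 0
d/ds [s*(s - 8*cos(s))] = 8*s*sin(s) + 2*s - 8*cos(s)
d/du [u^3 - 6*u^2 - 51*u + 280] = 3*u^2 - 12*u - 51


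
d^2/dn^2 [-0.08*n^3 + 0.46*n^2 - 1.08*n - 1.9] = 0.92 - 0.48*n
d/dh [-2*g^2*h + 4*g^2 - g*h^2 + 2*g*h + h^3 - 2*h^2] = -2*g^2 - 2*g*h + 2*g + 3*h^2 - 4*h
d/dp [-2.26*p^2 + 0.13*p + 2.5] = 0.13 - 4.52*p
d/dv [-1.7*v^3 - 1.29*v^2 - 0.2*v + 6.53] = -5.1*v^2 - 2.58*v - 0.2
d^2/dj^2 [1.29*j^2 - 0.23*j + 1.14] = 2.58000000000000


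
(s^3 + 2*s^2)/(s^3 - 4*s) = s/(s - 2)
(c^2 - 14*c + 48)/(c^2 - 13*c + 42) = (c - 8)/(c - 7)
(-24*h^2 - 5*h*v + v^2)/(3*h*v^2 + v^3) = (-8*h + v)/v^2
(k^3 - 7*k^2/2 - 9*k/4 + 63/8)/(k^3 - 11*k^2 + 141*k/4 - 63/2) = (k + 3/2)/(k - 6)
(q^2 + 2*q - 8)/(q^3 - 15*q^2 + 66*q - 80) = (q + 4)/(q^2 - 13*q + 40)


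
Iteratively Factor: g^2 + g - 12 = (g - 3)*(g + 4)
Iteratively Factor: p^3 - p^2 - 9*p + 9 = (p + 3)*(p^2 - 4*p + 3) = (p - 3)*(p + 3)*(p - 1)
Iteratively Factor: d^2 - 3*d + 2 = (d - 2)*(d - 1)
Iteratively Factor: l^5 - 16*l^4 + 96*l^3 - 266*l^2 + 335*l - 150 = (l - 1)*(l^4 - 15*l^3 + 81*l^2 - 185*l + 150) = (l - 5)*(l - 1)*(l^3 - 10*l^2 + 31*l - 30) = (l - 5)*(l - 2)*(l - 1)*(l^2 - 8*l + 15) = (l - 5)*(l - 3)*(l - 2)*(l - 1)*(l - 5)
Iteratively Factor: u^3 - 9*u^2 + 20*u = (u - 4)*(u^2 - 5*u) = u*(u - 4)*(u - 5)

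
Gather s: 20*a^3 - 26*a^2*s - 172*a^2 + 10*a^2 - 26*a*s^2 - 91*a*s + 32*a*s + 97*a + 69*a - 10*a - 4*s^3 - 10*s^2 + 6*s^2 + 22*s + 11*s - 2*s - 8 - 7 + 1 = 20*a^3 - 162*a^2 + 156*a - 4*s^3 + s^2*(-26*a - 4) + s*(-26*a^2 - 59*a + 31) - 14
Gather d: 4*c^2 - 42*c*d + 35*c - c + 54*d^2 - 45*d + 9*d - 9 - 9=4*c^2 + 34*c + 54*d^2 + d*(-42*c - 36) - 18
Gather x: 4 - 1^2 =3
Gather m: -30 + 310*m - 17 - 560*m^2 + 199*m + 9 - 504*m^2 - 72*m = -1064*m^2 + 437*m - 38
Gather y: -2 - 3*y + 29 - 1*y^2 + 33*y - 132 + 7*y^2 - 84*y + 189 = 6*y^2 - 54*y + 84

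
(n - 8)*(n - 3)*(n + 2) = n^3 - 9*n^2 + 2*n + 48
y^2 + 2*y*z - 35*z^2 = (y - 5*z)*(y + 7*z)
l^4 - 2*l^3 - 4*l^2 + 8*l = l*(l - 2)^2*(l + 2)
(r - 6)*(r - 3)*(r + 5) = r^3 - 4*r^2 - 27*r + 90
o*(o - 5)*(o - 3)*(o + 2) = o^4 - 6*o^3 - o^2 + 30*o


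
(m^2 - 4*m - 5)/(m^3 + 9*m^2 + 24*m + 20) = (m^2 - 4*m - 5)/(m^3 + 9*m^2 + 24*m + 20)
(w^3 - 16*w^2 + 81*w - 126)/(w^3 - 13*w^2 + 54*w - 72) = (w - 7)/(w - 4)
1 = 1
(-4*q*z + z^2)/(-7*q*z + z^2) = (4*q - z)/(7*q - z)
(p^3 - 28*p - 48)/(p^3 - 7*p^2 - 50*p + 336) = (p^2 + 6*p + 8)/(p^2 - p - 56)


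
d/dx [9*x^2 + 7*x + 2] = 18*x + 7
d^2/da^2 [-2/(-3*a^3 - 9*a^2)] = 4*(-(a + 1)*(a + 3) + 3*(a + 2)^2)/(a^4*(a + 3)^3)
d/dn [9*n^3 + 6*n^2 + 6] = 3*n*(9*n + 4)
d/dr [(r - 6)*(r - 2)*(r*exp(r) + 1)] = r^3*exp(r) - 5*r^2*exp(r) - 4*r*exp(r) + 2*r + 12*exp(r) - 8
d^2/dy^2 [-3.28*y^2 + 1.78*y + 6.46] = -6.56000000000000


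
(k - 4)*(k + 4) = k^2 - 16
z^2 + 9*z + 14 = (z + 2)*(z + 7)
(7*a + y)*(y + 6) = 7*a*y + 42*a + y^2 + 6*y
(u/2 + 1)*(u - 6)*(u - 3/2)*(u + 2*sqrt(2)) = u^4/2 - 11*u^3/4 + sqrt(2)*u^3 - 11*sqrt(2)*u^2/2 - 3*u^2 - 6*sqrt(2)*u + 9*u + 18*sqrt(2)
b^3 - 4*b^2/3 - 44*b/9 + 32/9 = (b - 8/3)*(b - 2/3)*(b + 2)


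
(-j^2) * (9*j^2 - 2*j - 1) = -9*j^4 + 2*j^3 + j^2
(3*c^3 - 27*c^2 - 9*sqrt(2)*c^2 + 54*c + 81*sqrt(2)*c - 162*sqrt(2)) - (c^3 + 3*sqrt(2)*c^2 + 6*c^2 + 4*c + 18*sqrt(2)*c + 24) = 2*c^3 - 33*c^2 - 12*sqrt(2)*c^2 + 50*c + 63*sqrt(2)*c - 162*sqrt(2) - 24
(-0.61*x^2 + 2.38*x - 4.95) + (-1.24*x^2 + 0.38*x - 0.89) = -1.85*x^2 + 2.76*x - 5.84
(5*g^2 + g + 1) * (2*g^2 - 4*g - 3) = 10*g^4 - 18*g^3 - 17*g^2 - 7*g - 3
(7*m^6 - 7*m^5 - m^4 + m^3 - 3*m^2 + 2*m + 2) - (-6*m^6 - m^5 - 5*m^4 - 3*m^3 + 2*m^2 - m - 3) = 13*m^6 - 6*m^5 + 4*m^4 + 4*m^3 - 5*m^2 + 3*m + 5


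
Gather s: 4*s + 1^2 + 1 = 4*s + 2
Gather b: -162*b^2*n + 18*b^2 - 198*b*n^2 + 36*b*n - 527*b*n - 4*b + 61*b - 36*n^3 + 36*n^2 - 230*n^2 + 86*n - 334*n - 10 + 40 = b^2*(18 - 162*n) + b*(-198*n^2 - 491*n + 57) - 36*n^3 - 194*n^2 - 248*n + 30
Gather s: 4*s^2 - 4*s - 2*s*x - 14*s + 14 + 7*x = 4*s^2 + s*(-2*x - 18) + 7*x + 14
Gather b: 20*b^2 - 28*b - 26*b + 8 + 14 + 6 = 20*b^2 - 54*b + 28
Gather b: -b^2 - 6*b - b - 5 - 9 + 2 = -b^2 - 7*b - 12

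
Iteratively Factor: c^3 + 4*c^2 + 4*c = (c)*(c^2 + 4*c + 4) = c*(c + 2)*(c + 2)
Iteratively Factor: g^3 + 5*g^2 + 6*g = (g)*(g^2 + 5*g + 6) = g*(g + 2)*(g + 3)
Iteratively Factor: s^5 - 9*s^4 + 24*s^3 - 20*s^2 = (s - 2)*(s^4 - 7*s^3 + 10*s^2) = (s - 5)*(s - 2)*(s^3 - 2*s^2) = s*(s - 5)*(s - 2)*(s^2 - 2*s) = s^2*(s - 5)*(s - 2)*(s - 2)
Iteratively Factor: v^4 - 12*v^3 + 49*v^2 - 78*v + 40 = (v - 4)*(v^3 - 8*v^2 + 17*v - 10) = (v - 4)*(v - 2)*(v^2 - 6*v + 5) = (v - 4)*(v - 2)*(v - 1)*(v - 5)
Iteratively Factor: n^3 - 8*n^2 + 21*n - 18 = (n - 3)*(n^2 - 5*n + 6) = (n - 3)*(n - 2)*(n - 3)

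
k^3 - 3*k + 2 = (k - 1)^2*(k + 2)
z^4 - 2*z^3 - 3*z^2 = z^2*(z - 3)*(z + 1)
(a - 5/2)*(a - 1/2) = a^2 - 3*a + 5/4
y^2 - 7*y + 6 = (y - 6)*(y - 1)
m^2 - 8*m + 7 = (m - 7)*(m - 1)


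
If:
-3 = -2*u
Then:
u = 3/2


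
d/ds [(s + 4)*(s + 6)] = 2*s + 10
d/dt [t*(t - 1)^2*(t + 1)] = 4*t^3 - 3*t^2 - 2*t + 1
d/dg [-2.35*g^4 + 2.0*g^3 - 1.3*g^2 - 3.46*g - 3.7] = -9.4*g^3 + 6.0*g^2 - 2.6*g - 3.46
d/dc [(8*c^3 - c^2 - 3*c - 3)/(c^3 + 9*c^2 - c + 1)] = (73*c^4 - 10*c^3 + 61*c^2 + 52*c - 6)/(c^6 + 18*c^5 + 79*c^4 - 16*c^3 + 19*c^2 - 2*c + 1)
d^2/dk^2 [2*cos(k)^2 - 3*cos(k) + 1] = 3*cos(k) - 4*cos(2*k)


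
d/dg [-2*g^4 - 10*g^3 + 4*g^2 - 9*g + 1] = -8*g^3 - 30*g^2 + 8*g - 9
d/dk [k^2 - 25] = 2*k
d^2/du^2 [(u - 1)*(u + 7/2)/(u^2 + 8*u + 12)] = (-11*u^3 - 93*u^2 - 348*u - 556)/(u^6 + 24*u^5 + 228*u^4 + 1088*u^3 + 2736*u^2 + 3456*u + 1728)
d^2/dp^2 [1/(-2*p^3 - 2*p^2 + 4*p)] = (p*(3*p + 1)*(p^2 + p - 2) - (3*p^2 + 2*p - 2)^2)/(p^3*(p^2 + p - 2)^3)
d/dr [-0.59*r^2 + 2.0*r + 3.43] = 2.0 - 1.18*r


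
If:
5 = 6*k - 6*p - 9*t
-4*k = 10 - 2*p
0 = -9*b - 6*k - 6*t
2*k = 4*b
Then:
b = 70/39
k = 140/39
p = 475/39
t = -245/39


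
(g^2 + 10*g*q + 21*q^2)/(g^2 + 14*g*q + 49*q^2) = (g + 3*q)/(g + 7*q)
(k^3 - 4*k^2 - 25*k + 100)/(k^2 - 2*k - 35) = (k^2 - 9*k + 20)/(k - 7)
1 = 1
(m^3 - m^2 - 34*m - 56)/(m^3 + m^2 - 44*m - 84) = (m + 4)/(m + 6)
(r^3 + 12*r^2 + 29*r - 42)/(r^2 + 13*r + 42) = r - 1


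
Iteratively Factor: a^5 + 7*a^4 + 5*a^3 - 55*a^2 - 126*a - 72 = (a - 3)*(a^4 + 10*a^3 + 35*a^2 + 50*a + 24) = (a - 3)*(a + 2)*(a^3 + 8*a^2 + 19*a + 12) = (a - 3)*(a + 2)*(a + 3)*(a^2 + 5*a + 4) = (a - 3)*(a + 1)*(a + 2)*(a + 3)*(a + 4)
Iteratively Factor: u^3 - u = (u)*(u^2 - 1) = u*(u + 1)*(u - 1)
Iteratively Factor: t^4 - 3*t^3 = (t)*(t^3 - 3*t^2) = t*(t - 3)*(t^2) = t^2*(t - 3)*(t)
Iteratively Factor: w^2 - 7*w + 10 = (w - 2)*(w - 5)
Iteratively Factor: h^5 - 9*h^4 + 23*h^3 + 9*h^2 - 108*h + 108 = (h - 3)*(h^4 - 6*h^3 + 5*h^2 + 24*h - 36) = (h - 3)^2*(h^3 - 3*h^2 - 4*h + 12) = (h - 3)^2*(h - 2)*(h^2 - h - 6) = (h - 3)^2*(h - 2)*(h + 2)*(h - 3)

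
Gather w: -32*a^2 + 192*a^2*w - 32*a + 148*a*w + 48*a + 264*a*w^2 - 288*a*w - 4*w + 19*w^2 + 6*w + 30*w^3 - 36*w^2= -32*a^2 + 16*a + 30*w^3 + w^2*(264*a - 17) + w*(192*a^2 - 140*a + 2)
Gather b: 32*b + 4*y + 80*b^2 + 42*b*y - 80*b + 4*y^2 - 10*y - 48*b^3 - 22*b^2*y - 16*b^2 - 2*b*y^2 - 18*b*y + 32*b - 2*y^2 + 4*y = -48*b^3 + b^2*(64 - 22*y) + b*(-2*y^2 + 24*y - 16) + 2*y^2 - 2*y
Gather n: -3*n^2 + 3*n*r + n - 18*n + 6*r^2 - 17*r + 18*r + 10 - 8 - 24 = -3*n^2 + n*(3*r - 17) + 6*r^2 + r - 22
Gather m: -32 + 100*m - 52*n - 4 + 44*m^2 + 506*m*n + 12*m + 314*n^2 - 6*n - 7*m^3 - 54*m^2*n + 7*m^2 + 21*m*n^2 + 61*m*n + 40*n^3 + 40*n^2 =-7*m^3 + m^2*(51 - 54*n) + m*(21*n^2 + 567*n + 112) + 40*n^3 + 354*n^2 - 58*n - 36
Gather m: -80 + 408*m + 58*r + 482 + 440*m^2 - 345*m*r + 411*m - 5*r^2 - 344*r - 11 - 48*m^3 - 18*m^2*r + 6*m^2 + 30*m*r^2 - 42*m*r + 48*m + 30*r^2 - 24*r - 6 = -48*m^3 + m^2*(446 - 18*r) + m*(30*r^2 - 387*r + 867) + 25*r^2 - 310*r + 385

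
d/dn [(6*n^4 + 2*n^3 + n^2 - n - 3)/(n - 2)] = (18*n^4 - 44*n^3 - 11*n^2 - 4*n + 5)/(n^2 - 4*n + 4)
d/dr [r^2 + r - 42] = 2*r + 1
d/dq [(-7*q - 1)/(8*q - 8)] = 1/(q^2 - 2*q + 1)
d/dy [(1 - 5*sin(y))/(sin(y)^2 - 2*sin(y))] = (5*cos(y) - 2/tan(y) + 2*cos(y)/sin(y)^2)/(sin(y) - 2)^2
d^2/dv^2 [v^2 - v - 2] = 2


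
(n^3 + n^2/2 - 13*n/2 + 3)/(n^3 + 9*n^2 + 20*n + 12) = (2*n^3 + n^2 - 13*n + 6)/(2*(n^3 + 9*n^2 + 20*n + 12))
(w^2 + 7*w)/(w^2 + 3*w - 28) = w/(w - 4)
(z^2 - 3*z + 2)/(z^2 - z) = (z - 2)/z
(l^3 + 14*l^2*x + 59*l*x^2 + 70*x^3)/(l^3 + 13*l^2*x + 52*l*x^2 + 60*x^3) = (l + 7*x)/(l + 6*x)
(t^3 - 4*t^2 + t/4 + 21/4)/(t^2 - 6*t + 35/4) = (2*t^2 - t - 3)/(2*t - 5)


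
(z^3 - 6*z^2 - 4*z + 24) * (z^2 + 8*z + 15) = z^5 + 2*z^4 - 37*z^3 - 98*z^2 + 132*z + 360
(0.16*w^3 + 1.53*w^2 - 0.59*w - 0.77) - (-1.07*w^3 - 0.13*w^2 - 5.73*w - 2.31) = 1.23*w^3 + 1.66*w^2 + 5.14*w + 1.54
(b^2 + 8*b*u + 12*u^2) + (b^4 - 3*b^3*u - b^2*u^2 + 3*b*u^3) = b^4 - 3*b^3*u - b^2*u^2 + b^2 + 3*b*u^3 + 8*b*u + 12*u^2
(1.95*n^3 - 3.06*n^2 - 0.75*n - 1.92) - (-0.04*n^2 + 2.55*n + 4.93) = 1.95*n^3 - 3.02*n^2 - 3.3*n - 6.85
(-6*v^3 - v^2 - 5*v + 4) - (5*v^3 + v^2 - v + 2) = -11*v^3 - 2*v^2 - 4*v + 2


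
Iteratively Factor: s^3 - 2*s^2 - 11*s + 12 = (s - 1)*(s^2 - s - 12) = (s - 4)*(s - 1)*(s + 3)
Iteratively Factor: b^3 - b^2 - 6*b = (b + 2)*(b^2 - 3*b) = (b - 3)*(b + 2)*(b)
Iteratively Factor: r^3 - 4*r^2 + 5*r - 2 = (r - 1)*(r^2 - 3*r + 2) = (r - 2)*(r - 1)*(r - 1)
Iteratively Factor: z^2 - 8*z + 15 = (z - 3)*(z - 5)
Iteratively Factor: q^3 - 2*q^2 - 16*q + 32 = (q - 4)*(q^2 + 2*q - 8) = (q - 4)*(q + 4)*(q - 2)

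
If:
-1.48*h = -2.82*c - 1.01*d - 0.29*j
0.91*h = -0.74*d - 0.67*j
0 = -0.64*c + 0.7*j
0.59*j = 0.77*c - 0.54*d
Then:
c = 0.00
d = 0.00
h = 0.00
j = 0.00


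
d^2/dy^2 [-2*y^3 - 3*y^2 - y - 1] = -12*y - 6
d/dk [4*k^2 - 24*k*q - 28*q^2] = 8*k - 24*q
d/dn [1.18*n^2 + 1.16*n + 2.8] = 2.36*n + 1.16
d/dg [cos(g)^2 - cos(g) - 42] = sin(g) - sin(2*g)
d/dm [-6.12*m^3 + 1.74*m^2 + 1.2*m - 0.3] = -18.36*m^2 + 3.48*m + 1.2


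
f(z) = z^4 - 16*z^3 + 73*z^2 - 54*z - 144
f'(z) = 4*z^3 - 48*z^2 + 146*z - 54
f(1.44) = -113.86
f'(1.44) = 68.65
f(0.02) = -145.05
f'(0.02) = -51.10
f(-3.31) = 1534.81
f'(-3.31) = -1208.21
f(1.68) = -96.58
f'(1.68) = 74.77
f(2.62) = -25.01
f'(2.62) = 70.97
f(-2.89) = 1077.72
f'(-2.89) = -973.39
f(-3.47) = 1735.86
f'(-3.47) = -1305.71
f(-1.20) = 55.64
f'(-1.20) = -305.23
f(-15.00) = 121716.00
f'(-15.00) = -26544.00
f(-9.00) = 24480.00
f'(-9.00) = -8172.00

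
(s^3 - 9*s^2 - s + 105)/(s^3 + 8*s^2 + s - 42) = (s^2 - 12*s + 35)/(s^2 + 5*s - 14)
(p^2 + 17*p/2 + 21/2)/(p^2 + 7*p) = (p + 3/2)/p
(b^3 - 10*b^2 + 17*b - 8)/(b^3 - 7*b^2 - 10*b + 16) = (b - 1)/(b + 2)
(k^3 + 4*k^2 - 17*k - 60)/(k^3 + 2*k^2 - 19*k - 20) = (k + 3)/(k + 1)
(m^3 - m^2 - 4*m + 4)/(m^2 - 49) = (m^3 - m^2 - 4*m + 4)/(m^2 - 49)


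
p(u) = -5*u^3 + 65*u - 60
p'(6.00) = -475.00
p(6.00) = -750.00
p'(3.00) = -70.00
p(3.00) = 0.00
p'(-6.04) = -482.22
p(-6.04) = 649.14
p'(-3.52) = -120.86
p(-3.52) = -70.73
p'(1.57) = 28.03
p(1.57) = 22.70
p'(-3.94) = -167.85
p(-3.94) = -10.29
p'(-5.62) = -408.77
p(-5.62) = 462.22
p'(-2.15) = -4.34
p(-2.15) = -150.06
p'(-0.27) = 63.91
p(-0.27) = -77.45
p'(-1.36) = 37.26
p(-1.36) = -135.82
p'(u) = 65 - 15*u^2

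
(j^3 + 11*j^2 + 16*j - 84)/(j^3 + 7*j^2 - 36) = (j + 7)/(j + 3)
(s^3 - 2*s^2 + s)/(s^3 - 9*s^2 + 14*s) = (s^2 - 2*s + 1)/(s^2 - 9*s + 14)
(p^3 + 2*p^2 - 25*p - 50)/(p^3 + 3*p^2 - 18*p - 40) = (p - 5)/(p - 4)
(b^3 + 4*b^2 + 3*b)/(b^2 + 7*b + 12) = b*(b + 1)/(b + 4)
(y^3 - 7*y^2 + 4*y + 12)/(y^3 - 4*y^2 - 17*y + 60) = (y^3 - 7*y^2 + 4*y + 12)/(y^3 - 4*y^2 - 17*y + 60)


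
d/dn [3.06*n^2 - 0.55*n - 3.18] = 6.12*n - 0.55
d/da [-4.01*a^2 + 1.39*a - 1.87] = 1.39 - 8.02*a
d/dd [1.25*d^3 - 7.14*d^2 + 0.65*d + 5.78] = 3.75*d^2 - 14.28*d + 0.65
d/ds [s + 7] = 1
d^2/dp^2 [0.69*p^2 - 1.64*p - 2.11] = 1.38000000000000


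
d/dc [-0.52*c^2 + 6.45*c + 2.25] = 6.45 - 1.04*c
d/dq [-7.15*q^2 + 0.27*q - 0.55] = 0.27 - 14.3*q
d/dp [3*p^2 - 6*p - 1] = 6*p - 6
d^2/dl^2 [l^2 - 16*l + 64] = 2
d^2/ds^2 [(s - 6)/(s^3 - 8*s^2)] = 2*(3*s^3 - 60*s^2 + 448*s - 1152)/(s^4*(s^3 - 24*s^2 + 192*s - 512))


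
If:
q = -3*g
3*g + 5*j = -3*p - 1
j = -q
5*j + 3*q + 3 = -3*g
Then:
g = -1/3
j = -1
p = 5/3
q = 1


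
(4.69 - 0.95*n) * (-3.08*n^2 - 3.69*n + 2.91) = 2.926*n^3 - 10.9397*n^2 - 20.0706*n + 13.6479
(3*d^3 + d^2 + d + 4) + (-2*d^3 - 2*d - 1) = d^3 + d^2 - d + 3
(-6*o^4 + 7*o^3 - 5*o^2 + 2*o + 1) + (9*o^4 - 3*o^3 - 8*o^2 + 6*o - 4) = 3*o^4 + 4*o^3 - 13*o^2 + 8*o - 3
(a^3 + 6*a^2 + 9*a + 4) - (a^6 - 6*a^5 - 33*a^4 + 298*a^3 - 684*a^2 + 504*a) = -a^6 + 6*a^5 + 33*a^4 - 297*a^3 + 690*a^2 - 495*a + 4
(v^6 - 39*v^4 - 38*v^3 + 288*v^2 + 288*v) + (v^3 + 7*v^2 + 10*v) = v^6 - 39*v^4 - 37*v^3 + 295*v^2 + 298*v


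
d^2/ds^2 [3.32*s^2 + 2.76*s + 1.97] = 6.64000000000000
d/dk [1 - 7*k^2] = -14*k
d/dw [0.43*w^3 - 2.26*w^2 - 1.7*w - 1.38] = 1.29*w^2 - 4.52*w - 1.7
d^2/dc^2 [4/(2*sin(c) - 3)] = 8*(-3*sin(c) + cos(2*c) + 3)/(2*sin(c) - 3)^3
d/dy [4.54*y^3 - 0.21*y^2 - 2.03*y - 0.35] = 13.62*y^2 - 0.42*y - 2.03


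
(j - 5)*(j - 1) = j^2 - 6*j + 5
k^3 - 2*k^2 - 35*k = k*(k - 7)*(k + 5)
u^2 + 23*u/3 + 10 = (u + 5/3)*(u + 6)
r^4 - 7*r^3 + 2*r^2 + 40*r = r*(r - 5)*(r - 4)*(r + 2)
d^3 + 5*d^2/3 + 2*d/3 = d*(d + 2/3)*(d + 1)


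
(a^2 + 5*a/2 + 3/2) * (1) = a^2 + 5*a/2 + 3/2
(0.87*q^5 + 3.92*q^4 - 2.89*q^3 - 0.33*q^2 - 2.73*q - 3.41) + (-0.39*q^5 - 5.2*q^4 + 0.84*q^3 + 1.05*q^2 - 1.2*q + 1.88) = 0.48*q^5 - 1.28*q^4 - 2.05*q^3 + 0.72*q^2 - 3.93*q - 1.53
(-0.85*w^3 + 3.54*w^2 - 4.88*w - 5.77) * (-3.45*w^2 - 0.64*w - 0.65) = 2.9325*w^5 - 11.669*w^4 + 15.1229*w^3 + 20.7287*w^2 + 6.8648*w + 3.7505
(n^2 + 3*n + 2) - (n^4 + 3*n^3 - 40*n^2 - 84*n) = -n^4 - 3*n^3 + 41*n^2 + 87*n + 2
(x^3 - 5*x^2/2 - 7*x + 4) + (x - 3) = x^3 - 5*x^2/2 - 6*x + 1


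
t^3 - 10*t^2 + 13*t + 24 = (t - 8)*(t - 3)*(t + 1)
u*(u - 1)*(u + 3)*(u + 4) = u^4 + 6*u^3 + 5*u^2 - 12*u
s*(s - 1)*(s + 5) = s^3 + 4*s^2 - 5*s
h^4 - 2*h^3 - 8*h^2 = h^2*(h - 4)*(h + 2)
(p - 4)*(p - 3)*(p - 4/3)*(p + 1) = p^4 - 22*p^3/3 + 13*p^2 + 16*p/3 - 16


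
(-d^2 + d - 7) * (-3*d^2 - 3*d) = 3*d^4 + 18*d^2 + 21*d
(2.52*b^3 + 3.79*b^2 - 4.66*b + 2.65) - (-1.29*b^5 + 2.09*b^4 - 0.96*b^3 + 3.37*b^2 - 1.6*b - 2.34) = 1.29*b^5 - 2.09*b^4 + 3.48*b^3 + 0.42*b^2 - 3.06*b + 4.99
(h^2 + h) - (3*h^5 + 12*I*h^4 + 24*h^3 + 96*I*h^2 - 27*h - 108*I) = -3*h^5 - 12*I*h^4 - 24*h^3 + h^2 - 96*I*h^2 + 28*h + 108*I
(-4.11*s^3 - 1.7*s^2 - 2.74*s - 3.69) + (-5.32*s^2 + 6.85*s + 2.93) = -4.11*s^3 - 7.02*s^2 + 4.11*s - 0.76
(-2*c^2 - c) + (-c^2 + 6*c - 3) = -3*c^2 + 5*c - 3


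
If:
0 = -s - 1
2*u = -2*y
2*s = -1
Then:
No Solution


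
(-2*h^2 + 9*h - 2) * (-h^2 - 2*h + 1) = 2*h^4 - 5*h^3 - 18*h^2 + 13*h - 2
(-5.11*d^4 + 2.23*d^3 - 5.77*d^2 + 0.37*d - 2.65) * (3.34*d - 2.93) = -17.0674*d^5 + 22.4205*d^4 - 25.8057*d^3 + 18.1419*d^2 - 9.9351*d + 7.7645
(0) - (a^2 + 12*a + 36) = -a^2 - 12*a - 36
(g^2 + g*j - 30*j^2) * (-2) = -2*g^2 - 2*g*j + 60*j^2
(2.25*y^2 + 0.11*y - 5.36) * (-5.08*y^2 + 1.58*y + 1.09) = -11.43*y^4 + 2.9962*y^3 + 29.8551*y^2 - 8.3489*y - 5.8424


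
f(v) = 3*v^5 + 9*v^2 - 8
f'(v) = 15*v^4 + 18*v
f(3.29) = 1245.80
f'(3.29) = 1816.64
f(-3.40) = -1267.02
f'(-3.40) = 1943.30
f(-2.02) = -72.17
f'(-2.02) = 213.38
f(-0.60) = -4.99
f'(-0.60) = -8.86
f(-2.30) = -153.48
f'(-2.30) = 378.36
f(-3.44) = -1346.65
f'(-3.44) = 2038.59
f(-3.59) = -1680.94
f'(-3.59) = 2426.93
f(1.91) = 101.09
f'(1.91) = 234.01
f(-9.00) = -176426.00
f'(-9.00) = 98253.00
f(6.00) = 23644.00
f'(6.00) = 19548.00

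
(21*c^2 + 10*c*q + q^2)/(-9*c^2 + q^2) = (7*c + q)/(-3*c + q)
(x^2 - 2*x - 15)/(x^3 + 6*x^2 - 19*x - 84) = (x - 5)/(x^2 + 3*x - 28)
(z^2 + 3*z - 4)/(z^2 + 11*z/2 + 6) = 2*(z - 1)/(2*z + 3)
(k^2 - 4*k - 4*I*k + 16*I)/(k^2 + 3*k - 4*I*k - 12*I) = (k - 4)/(k + 3)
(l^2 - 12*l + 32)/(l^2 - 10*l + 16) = (l - 4)/(l - 2)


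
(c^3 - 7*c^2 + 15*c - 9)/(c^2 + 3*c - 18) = (c^2 - 4*c + 3)/(c + 6)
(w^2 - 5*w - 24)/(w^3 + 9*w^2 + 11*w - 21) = (w - 8)/(w^2 + 6*w - 7)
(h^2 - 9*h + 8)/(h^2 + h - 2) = (h - 8)/(h + 2)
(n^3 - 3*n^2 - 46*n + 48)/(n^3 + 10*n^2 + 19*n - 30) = (n - 8)/(n + 5)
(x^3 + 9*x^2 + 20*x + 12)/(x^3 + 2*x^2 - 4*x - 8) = (x^2 + 7*x + 6)/(x^2 - 4)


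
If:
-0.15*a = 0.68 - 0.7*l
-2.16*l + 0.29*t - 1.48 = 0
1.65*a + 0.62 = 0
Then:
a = -0.38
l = 0.89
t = 11.74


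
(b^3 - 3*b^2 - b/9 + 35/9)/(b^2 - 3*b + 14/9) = (3*b^2 - 2*b - 5)/(3*b - 2)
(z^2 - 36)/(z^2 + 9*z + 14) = (z^2 - 36)/(z^2 + 9*z + 14)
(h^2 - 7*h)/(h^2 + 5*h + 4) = h*(h - 7)/(h^2 + 5*h + 4)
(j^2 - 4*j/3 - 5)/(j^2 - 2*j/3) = (3*j^2 - 4*j - 15)/(j*(3*j - 2))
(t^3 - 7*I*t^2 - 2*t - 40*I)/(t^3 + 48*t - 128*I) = (t^2 - 3*I*t + 10)/(t^2 + 4*I*t + 32)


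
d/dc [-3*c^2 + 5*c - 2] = 5 - 6*c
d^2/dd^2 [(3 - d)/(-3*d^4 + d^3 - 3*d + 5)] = 6*(3*(d - 3)*(4*d^3 - d^2 + 1)^2 + (-4*d^3 + d^2 - d*(d - 3)*(6*d - 1) - 1)*(3*d^4 - d^3 + 3*d - 5))/(3*d^4 - d^3 + 3*d - 5)^3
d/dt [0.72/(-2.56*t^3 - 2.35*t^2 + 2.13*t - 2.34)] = (5.5296*t^2 + 3.384*t - 1.5336)/(2.56*t^3 + 2.35*t^2 - 2.13*t + 2.34)^2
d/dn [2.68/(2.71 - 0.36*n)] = 0.9648/(0.36*n - 2.71)^2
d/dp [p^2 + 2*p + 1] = 2*p + 2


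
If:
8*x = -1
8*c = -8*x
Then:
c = 1/8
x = -1/8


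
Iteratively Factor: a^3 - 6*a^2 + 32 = (a - 4)*(a^2 - 2*a - 8) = (a - 4)^2*(a + 2)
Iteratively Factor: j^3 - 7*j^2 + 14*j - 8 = (j - 1)*(j^2 - 6*j + 8) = (j - 4)*(j - 1)*(j - 2)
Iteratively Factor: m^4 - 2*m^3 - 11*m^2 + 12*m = (m)*(m^3 - 2*m^2 - 11*m + 12) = m*(m + 3)*(m^2 - 5*m + 4) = m*(m - 4)*(m + 3)*(m - 1)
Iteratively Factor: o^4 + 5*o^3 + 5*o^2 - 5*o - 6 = (o + 3)*(o^3 + 2*o^2 - o - 2) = (o + 2)*(o + 3)*(o^2 - 1) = (o + 1)*(o + 2)*(o + 3)*(o - 1)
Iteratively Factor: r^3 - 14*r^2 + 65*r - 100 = (r - 5)*(r^2 - 9*r + 20) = (r - 5)^2*(r - 4)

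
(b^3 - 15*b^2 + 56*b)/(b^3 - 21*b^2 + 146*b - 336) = b/(b - 6)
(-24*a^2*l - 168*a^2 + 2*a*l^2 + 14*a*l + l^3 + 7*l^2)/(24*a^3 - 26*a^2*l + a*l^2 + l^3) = (-l - 7)/(a - l)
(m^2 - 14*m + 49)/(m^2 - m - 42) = (m - 7)/(m + 6)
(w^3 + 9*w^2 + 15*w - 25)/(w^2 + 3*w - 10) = (w^2 + 4*w - 5)/(w - 2)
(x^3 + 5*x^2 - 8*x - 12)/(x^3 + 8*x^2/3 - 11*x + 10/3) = 3*(x^2 + 7*x + 6)/(3*x^2 + 14*x - 5)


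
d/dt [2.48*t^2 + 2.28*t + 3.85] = 4.96*t + 2.28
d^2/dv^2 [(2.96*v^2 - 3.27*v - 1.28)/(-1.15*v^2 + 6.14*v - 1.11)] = (-3.5527136788005e-15*v^4 - 33.15197*v^3 + 32.8274400000001*v^2 - 79.27341*v + 130.52182)/(1.520875*v^6 - 24.36045*v^5 + 134.467545*v^4 - 278.501804*v^3 + 129.790413*v^2 - 22.695282*v + 1.367631)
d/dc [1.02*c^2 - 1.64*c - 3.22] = 2.04*c - 1.64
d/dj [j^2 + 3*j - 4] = 2*j + 3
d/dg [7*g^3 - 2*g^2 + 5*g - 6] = 21*g^2 - 4*g + 5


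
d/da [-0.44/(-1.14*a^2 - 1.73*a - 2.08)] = (-1.0032*a - 0.7612)/(1.14*a^2 + 1.73*a + 2.08)^2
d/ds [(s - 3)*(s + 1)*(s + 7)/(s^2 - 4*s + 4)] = (s^3 - 6*s^2 - 3*s + 76)/(s^3 - 6*s^2 + 12*s - 8)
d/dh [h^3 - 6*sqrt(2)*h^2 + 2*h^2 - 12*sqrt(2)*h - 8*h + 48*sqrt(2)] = 3*h^2 - 12*sqrt(2)*h + 4*h - 12*sqrt(2) - 8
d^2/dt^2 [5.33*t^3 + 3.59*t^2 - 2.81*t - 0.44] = 31.98*t + 7.18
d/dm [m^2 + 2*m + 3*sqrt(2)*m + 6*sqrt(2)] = 2*m + 2 + 3*sqrt(2)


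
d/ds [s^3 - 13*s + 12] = 3*s^2 - 13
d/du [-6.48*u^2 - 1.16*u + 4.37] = -12.96*u - 1.16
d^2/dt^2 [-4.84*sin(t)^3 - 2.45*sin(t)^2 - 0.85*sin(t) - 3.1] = 4.48*sin(t) - 10.89*sin(3*t) - 4.9*cos(2*t)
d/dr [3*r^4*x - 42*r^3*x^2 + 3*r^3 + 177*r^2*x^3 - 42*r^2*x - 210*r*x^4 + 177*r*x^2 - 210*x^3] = 12*r^3*x - 126*r^2*x^2 + 9*r^2 + 354*r*x^3 - 84*r*x - 210*x^4 + 177*x^2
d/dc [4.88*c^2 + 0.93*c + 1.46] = 9.76*c + 0.93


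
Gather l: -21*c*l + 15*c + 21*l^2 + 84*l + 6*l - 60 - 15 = 15*c + 21*l^2 + l*(90 - 21*c) - 75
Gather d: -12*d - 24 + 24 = -12*d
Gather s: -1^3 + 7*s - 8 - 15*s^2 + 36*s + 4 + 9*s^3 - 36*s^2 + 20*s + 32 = 9*s^3 - 51*s^2 + 63*s + 27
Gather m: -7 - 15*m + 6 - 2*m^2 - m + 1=-2*m^2 - 16*m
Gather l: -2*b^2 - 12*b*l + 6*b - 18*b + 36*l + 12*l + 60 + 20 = -2*b^2 - 12*b + l*(48 - 12*b) + 80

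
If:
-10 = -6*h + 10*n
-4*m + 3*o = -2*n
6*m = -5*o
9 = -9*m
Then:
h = -14/3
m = -1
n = -19/5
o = 6/5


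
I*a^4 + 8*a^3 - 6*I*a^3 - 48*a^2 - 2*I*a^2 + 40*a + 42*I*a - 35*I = (a - 5)*(a - 7*I)*(a - I)*(I*a - I)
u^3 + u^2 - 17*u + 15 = (u - 3)*(u - 1)*(u + 5)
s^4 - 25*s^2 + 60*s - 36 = (s - 3)*(s - 2)*(s - 1)*(s + 6)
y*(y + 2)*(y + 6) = y^3 + 8*y^2 + 12*y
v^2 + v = v*(v + 1)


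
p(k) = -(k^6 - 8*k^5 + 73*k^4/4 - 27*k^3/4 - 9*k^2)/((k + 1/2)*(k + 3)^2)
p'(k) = -(6*k^5 - 40*k^4 + 73*k^3 - 81*k^2/4 - 18*k)/((k + 1/2)*(k + 3)^2) + 2*(k^6 - 8*k^5 + 73*k^4/4 - 27*k^3/4 - 9*k^2)/((k + 1/2)*(k + 3)^3) + (k^6 - 8*k^5 + 73*k^4/4 - 27*k^3/4 - 9*k^2)/((k + 1/2)^2*(k + 3)^2)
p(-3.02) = 4355378.80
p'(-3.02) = 430346034.56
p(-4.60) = 3295.47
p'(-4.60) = 1329.48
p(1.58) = -0.03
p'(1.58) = -0.40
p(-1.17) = 23.53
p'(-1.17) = -84.94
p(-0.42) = 0.77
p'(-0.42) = -5.06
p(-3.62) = 8804.74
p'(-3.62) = 19332.72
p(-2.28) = 1256.87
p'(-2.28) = -5364.51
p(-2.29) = 1311.90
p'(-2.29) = -5643.96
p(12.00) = -483.84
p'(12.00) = -176.45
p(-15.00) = 8817.19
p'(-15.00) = -1194.38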